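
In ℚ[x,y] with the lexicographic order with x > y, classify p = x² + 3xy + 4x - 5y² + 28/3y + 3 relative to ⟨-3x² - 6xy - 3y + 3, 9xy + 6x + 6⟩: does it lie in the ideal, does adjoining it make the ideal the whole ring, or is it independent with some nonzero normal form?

First compute the reduced Gröbner basis of I by Buchberger's algorithm.
f_1 = -3x² - 6xy - 3y + 3, LT = x².
f_2 = 9xy + 6x + 6, LT = xy.

S(f_1,f_2): lcm = x²y. S = -⅔x² + 2xy² - ⅔x + y² - y.
  reduce S modulo (f_1, f_2):
  remainder -⅔x + y² - 5/3y - ⅔ ≠ 0; add h_3 = -⅔x + y² - 5/3y - ⅔ to the basis.

S(f_2,h_3): lcm = xy. S = ⅔x + 3/2y³ - 5/2y² - y + ⅔.
  reduce S modulo (f_1, f_2, h_3):
  remainder 3/2y³ - 3/2y² - 8/3y ≠ 0; add h_4 = 3/2y³ - 3/2y² - 8/3y to the basis.

The other S-polynomials (S(f_1,h_3), S(f_1,h_4), S(f_2,h_4), S(h_3,h_4)) all reduce to 0 modulo the current basis, so we have a Gröbner basis.
Inter-reduce: drop elements whose leading term is divisible by another's, tail-reduce, and make monic.
Reduced Gröbner basis: {x - 3/2y² + 5/2y + 1, y³ - y² - 16/9y}.
Label its elements g_1 = x - 3/2y² + 5/2y + 1, g_2 = y³ - y² - 16/9y.

Reduce p = x² + 3xy + 4x - 5y² + 28/3y + 3 modulo G:
  leading term x²: subtract (x)·g_1 from x² + 3xy + 4x - 5y² + 28/3y + 3 → 3/2xy² + ½xy + 3x - 5y² + 28/3y + 3
  leading term xy²: subtract (3/2y²)·g_1 from 3/2xy² + ½xy + 3x - 5y² + 28/3y + 3 → ½xy + 3x + 9/4y⁴ - 15/4y³ - 13/2y² + 28/3y + 3
  leading term xy: subtract (½y)·g_1 from ½xy + 3x + 9/4y⁴ - 15/4y³ - 13/2y² + 28/3y + 3 → 3x + 9/4y⁴ - 3y³ - 31/4y² + 53/6y + 3
  leading term x: subtract (3)·g_1 from 3x + 9/4y⁴ - 3y³ - 31/4y² + 53/6y + 3 → 9/4y⁴ - 3y³ - 13/4y² + 4/3y
  leading term y⁴: subtract (9/4y)·g_2 from 9/4y⁴ - 3y³ - 13/4y² + 4/3y → -¾y³ + ¾y² + 4/3y
  leading term y³: subtract (-¾)·g_2 from -¾y³ + ¾y² + 4/3y → 0
  normal form = 0.
Since the normal form is 0, p ∈ I.

Ideal membership is decidable via reduction modulo a Gröbner basis.

x² + 3xy + 4x - 5y² + 28/3y + 3 lies in I (it reduces to 0).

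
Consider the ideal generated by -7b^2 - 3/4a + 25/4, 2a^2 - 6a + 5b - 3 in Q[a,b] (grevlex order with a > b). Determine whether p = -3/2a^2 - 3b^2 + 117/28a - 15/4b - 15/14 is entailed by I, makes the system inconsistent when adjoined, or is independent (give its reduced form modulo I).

First compute the reduced Gröbner basis of I by Buchberger's algorithm.
f_1 = -7b^2 - 3/4a + 25/4, LT = b^2.
f_2 = 2a^2 - 6a + 5b - 3, LT = a^2.

The S-polynomials (S(f_1,f_2)) all reduce to 0 modulo the current basis, so we have a Gröbner basis.
Inter-reduce: drop elements whose leading term is divisible by another's, tail-reduce, and make monic.
Reduced Gröbner basis: {a^2 - 3a + 5/2b - 3/2, b^2 + 3/28a - 25/28}.
Label its elements g_1 = a^2 - 3a + 5/2b - 3/2, g_2 = b^2 + 3/28a - 25/28.

Reduce p = -3/2a^2 - 3b^2 + 117/28a - 15/4b - 15/14 modulo G:
  leading term a^2: subtract (-3/2)·g_1 from -3/2a^2 - 3b^2 + 117/28a - 15/4b - 15/14 → -3b^2 - 9/28a - 93/28
  leading term b^2: subtract (-3)·g_2 from -3b^2 - 9/28a - 93/28 → -6
  leading term 1: no divisor's leading term divides it; move -6 to the remainder.
  normal form = -6.
The normal form is nonzero, so p ∉ I. Since p minus its normal form lies in I, I + (p) = I + (r) where r = -6; decide whether this ideal is the whole ring.
Here r = -6 is a nonzero constant, hence a unit: 1 ∈ I + (p), the Gröbner basis of I + (p) is {1}, and the enlarged system has no common solution — adjoining p is inconsistent.

Ideal membership is decidable via reduction modulo a Gröbner basis.

Adjoining -3/2a^2 - 3b^2 + 117/28a - 15/4b - 15/14 makes the ideal the whole ring: the system is inconsistent.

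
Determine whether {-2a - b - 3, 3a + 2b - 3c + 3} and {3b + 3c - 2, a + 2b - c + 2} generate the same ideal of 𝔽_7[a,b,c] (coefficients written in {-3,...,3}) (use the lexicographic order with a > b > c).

For a fixed monomial order, each ideal has a unique reduced Gröbner basis; comparing bases decides equality.
Buchberger on the first generating set:
f_1 = -2a - b - 3, LT = a.
f_2 = 3a + 2b - 3c + 3, LT = a.

S(f_1,f_2): lcm = a. S = b + c - 3.
  leading term b: no divisor's leading term divides it; move b to the remainder.
  leading term c: no divisor's leading term divides it; move c to the remainder.
  leading term 1: no divisor's leading term divides it; move -3 to the remainder.
  remainder b + c - 3 ≠ 0; add g_3 = b + c - 3 to the basis.

S(f_1,g_3): leading monomials are coprime, so the S-polynomial reduces to 0 (Buchberger's first criterion).
S(f_2,g_3): leading monomials are coprime, so the S-polynomial reduces to 0 (Buchberger's first criterion).
Every S-polynomial of the final basis reduces to 0, so we have a Gröbner basis.
Inter-reduce: drop elements whose leading term is divisible by another's, tail-reduce, and make monic.
Reduced Gröbner basis: {a + 3c + 3, b + c - 3}.

Buchberger on the second generating set:
h_1 = 3b + 3c - 2, LT = b.
h_2 = a + 2b - c + 2, LT = a.

S(h_1,h_2): leading monomials are coprime, so the S-polynomial reduces to 0 (Buchberger's first criterion).
Every S-polynomial of the final basis reduces to 0, so we have a Gröbner basis.
Inter-reduce: drop elements whose leading term is divisible by another's, tail-reduce, and make monic.
Reduced Gröbner basis: {a - 3c + 1, b + c - 3}.

These differ, so the ideals are not equal.
The same test decides containment: I ⊆ J iff every generator of I reduces to 0 modulo a Gröbner basis of J.

No, the ideals differ.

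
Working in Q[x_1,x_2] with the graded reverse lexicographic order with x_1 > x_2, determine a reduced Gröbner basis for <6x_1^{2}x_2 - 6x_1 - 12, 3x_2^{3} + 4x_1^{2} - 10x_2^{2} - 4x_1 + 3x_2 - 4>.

The reduced Gröbner basis is the canonical form of the ideal for this ordering.

f_1 = 6x_1^{2}x_2 - 6x_1 - 12, LT = x_1^{2}x_2.
f_2 = 3x_2^{3} + 4x_1^{2} - 10x_2^{2} - 4x_1 + 3x_2 - 4, LT = x_2^{3}.

S(f_1,f_2): lcm = x_1^{2}x_2^{3}. S = -\tfrac{4}{3}x_1^{4} + \tfrac{10}{3}x_1^{2}x_2^{2} + \tfrac{4}{3}x_1^{3} - x_1^{2}x_2 - x_1x_2^{2} + \tfrac{4}{3}x_1^{2} - 2x_2^{2}.
  reduce S modulo (f_1, f_2):
  remainder -\tfrac{4}{3}x_1^{4} + \tfrac{4}{3}x_1^{3} - x_1x_2^{2} + \tfrac{4}{3}x_1^{2} + \tfrac{10}{3}x_1x_2 - 2x_2^{2} - x_1 + \tfrac{20}{3}x_2 - 2 ≠ 0; add g_3 = -\tfrac{4}{3}x_1^{4} + \tfrac{4}{3}x_1^{3} - x_1x_2^{2} + \tfrac{4}{3}x_1^{2} + \tfrac{10}{3}x_1x_2 - 2x_2^{2} - x_1 + \tfrac{20}{3}x_2 - 2 to the basis.

The other S-polynomials (S(f_1,g_3), S(f_2,g_3)) all reduce to 0 modulo the current basis, so we have a Gröbner basis.

G = {x_1^{4} - x_1^{3} + \tfrac{3}{4}x_1x_2^{2} - x_1^{2} - \tfrac{5}{2}x_1x_2 + \tfrac{3}{2}x_2^{2} + \tfrac{3}{4}x_1 - 5x_2 + \tfrac{3}{2}, x_1^{2}x_2 - x_1 - 2, x_2^{3} + \tfrac{4}{3}x_1^{2} - \tfrac{10}{3}x_2^{2} - \tfrac{4}{3}x_1 + x_2 - \tfrac{4}{3}}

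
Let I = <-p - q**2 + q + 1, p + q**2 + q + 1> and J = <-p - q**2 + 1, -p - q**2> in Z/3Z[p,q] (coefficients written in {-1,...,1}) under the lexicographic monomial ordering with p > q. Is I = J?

No, the ideals differ.

Two ideals are equal iff their reduced Gröbner bases coincide (the reduced basis is unique for a fixed ordering).
Buchberger on the first generating set:
f_1 = -p - q**2 + q + 1, LT = p.
f_2 = p + q**2 + q + 1, LT = p.

S(f_1,f_2): lcm = p. S = q + 1.
  leading term q: no divisor's leading term divides it; move q to the remainder.
  leading term 1: no divisor's leading term divides it; move 1 to the remainder.
  remainder q + 1 ≠ 0; add g_3 = q + 1 to the basis.

S(f_1,g_3): leading monomials are coprime, so the S-polynomial reduces to 0 (Buchberger's first criterion).
S(f_2,g_3): leading monomials are coprime, so the S-polynomial reduces to 0 (Buchberger's first criterion).
Every S-polynomial of the final basis reduces to 0, so we have a Gröbner basis.
Inter-reduce: drop elements whose leading term is divisible by another's, tail-reduce, and make monic.
Reduced Gröbner basis: {p + 1, q + 1}.

Buchberger on the second generating set:
h_1 = -p - q**2 + 1, LT = p.
h_2 = -p - q**2, LT = p.

S(h_1,h_2): lcm = p. S = -1.
  leading term 1: no divisor's leading term divides it; move -1 to the remainder.
  remainder -1 ≠ 0; add k_3 = -1 to the basis.

S(h_1,k_3): leading monomials are coprime, so the S-polynomial reduces to 0 (Buchberger's first criterion).
S(h_2,k_3): leading monomials are coprime, so the S-polynomial reduces to 0 (Buchberger's first criterion).
Every S-polynomial of the final basis reduces to 0, so we have a Gröbner basis.
Inter-reduce: drop elements whose leading term is divisible by another's, tail-reduce, and make monic.
Reduced Gröbner basis: {1}.

The bases are distinct; the ideals are different.
The choice of monomial ordering does not affect the verdict — as long as both bases are computed under the same ordering, their equality decides ideal equality.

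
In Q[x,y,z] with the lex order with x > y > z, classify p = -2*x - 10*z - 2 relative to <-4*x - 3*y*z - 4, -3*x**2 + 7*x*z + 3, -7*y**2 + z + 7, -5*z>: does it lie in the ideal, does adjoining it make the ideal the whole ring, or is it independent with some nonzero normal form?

-2*x - 10*z - 2 lies in I (it reduces to 0).

First compute the reduced Gröbner basis of I by Buchberger's algorithm.
f_1 = -4*x - 3*y*z - 4, LT = x.
f_2 = -3*x**2 + 7*x*z + 3, LT = x**2.
f_3 = -7*y**2 + z + 7, LT = y**2.
f_4 = -5*z, LT = z.

The S-polynomials (S(f_1,f_2), S(f_1,f_3), S(f_1,f_4), S(f_2,f_3), S(f_2,f_4), S(f_3,f_4)) all reduce to 0 modulo the current basis, so we have a Gröbner basis.
Inter-reduce: drop elements whose leading term is divisible by another's, tail-reduce, and make monic.
Reduced Gröbner basis: {x + 1, y**2 - 1, z}.
Label its elements g_1 = x + 1, g_2 = y**2 - 1, g_3 = z.

Reduce p = -2*x - 10*z - 2 modulo G:
  leading term x: subtract (-2)·g_1 from -2*x - 10*z - 2 → -10*z
  leading term z: subtract (-10)·g_3 from -10*z → 0
  normal form = 0.
Since the normal form is 0, p ∈ I.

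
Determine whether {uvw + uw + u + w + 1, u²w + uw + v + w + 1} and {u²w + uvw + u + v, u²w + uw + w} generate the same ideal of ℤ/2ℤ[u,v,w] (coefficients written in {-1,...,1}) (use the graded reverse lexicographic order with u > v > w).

No, the ideals differ.

Since reduced Gröbner bases are canonical representatives of ideals under a given ordering, it suffices to compute and compare them.
Buchberger on the first generating set:
f_1 = uvw + uw + u + w + 1, LT = uvw.
f_2 = u²w + uw + v + w + 1, LT = u²w.

S(f_1,f_2): lcm = u²vw. S = u²w + uvw + u² + v² + uw + vw + u + v.
  reduce S modulo (f_1, f_2):
  remainder u² + v² + uw + vw ≠ 0; add g_3 = u² + v² + uw + vw to the basis.

S(f_1,g_3): lcm = u²vw. S = v³w + uvw² + v²w² + u²w + u² + uw + u.
  reduce S modulo (f_1, f_2, g_3):
  remainder v³w + v²w² + uw² + v² + vw + w² + u + v + 1 ≠ 0; add g_4 = v³w + v²w² + uw² + v² + vw + w² + u + v + 1 to the basis.

S(f_2,g_3): lcm = u²w. S = v²w + uw² + vw² + uw + v + w + 1.
  reduce S modulo (f_1, f_2, g_3, g_4):
  remainder v²w + uw² + vw² + uw + v + w + 1 ≠ 0; add g_5 = v²w + uw² + vw² + uw + v + w + 1 to the basis.

The other S-polynomials (S(f_1,g_4), S(f_2,g_4), S(g_3,g_4), S(f_1,g_5), S(f_2,g_5), S(g_3,g_5), S(g_4,g_5)) all reduce to 0 modulo the current basis, so we have a Gröbner basis.
Inter-reduce: drop elements whose leading term is divisible by another's, tail-reduce, and make monic.
Reduced Gröbner basis: {uvw + uw + u + w + 1, v²w + uw² + vw² + uw + v + w + 1, u² + v² + uw + vw}.

Buchberger on the second generating set:
h_1 = u²w + uvw + u + v, LT = u²w.
h_2 = u²w + uw + w, LT = u²w.

S(h_1,h_2): lcm = u²w. S = uvw + uw + u + v + w.
  reduce S modulo (h_1, h_2):
  remainder uvw + uw + u + v + w ≠ 0; add k_3 = uvw + uw + u + v + w to the basis.

S(h_1,k_3): lcm = u²vw. S = uv²w + u²w + u² + v² + uw.
  reduce S modulo (h_1, h_2, k_3):
  remainder u² + uv + uw + vw + u + v ≠ 0; add k_4 = u² + uv + uw + vw + u + v to the basis.

S(h_1,k_4): lcm = u²w. S = uw² + vw² + uw + vw + u + v.
  reduce S modulo (h_1, h_2, k_3, k_4):
  remainder uw² + vw² + uw + vw + u + v ≠ 0; add k_5 = uw² + vw² + uw + vw + u + v to the basis.

S(k_3,k_4): lcm = u²vw. S = uv²w + uvw² + v²w² + u²w + uvw + v²w + u² + uv + uw.
  reduce S modulo (h_1, h_2, k_3, k_4, k_5):
  remainder v²w² + v²w + vw² + uv + v² + uw + w² + w ≠ 0; add k_6 = v²w² + v²w + vw² + uv + v² + uw + w² + w to the basis.

The other S-polynomials (S(h_2,k_3), S(h_2,k_4), S(h_1,k_5), S(h_2,k_5), S(k_3,k_5), S(k_4,k_5), S(h_1,k_6), S(h_2,k_6), S(k_3,k_6), S(k_4,k_6), S(k_5,k_6)) all reduce to 0 modulo the current basis, so we have a Gröbner basis.
Inter-reduce: drop elements whose leading term is divisible by another's, tail-reduce, and make monic.
Reduced Gröbner basis: {v²w² + v²w + vw² + uv + v² + uw + w² + w, uvw + uw + u + v + w, uw² + vw² + uw + vw + u + v, u² + uv + uw + vw + u + v}.

The bases are distinct; the ideals are different.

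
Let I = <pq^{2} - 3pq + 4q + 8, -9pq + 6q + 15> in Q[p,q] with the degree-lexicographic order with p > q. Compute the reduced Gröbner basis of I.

The reduced Gröbner basis is the canonical form of the ideal for this ordering.

f_1 = pq^{2} - 3pq + 4q + 8, LT = pq^{2}.
f_2 = -9pq + 6q + 15, LT = pq.

S(f_1,f_2): lcm = pq^{2}. S = -3pq + \tfrac{2}{3}q^{2} + \tfrac{17}{3}q + 8.
  leading term pq: subtract (\tfrac{1}{3})·f_2 from -3pq + \tfrac{2}{3}q^{2} + \tfrac{17}{3}q + 8 → \tfrac{2}{3}q^{2} + \tfrac{11}{3}q + 3
  leading term q^{2}: no divisor's leading term divides it; move \tfrac{2}{3}q^{2} to the remainder.
  leading term q: no divisor's leading term divides it; move \tfrac{11}{3}q to the remainder.
  leading term 1: no divisor's leading term divides it; move 3 to the remainder.
  remainder \tfrac{2}{3}q^{2} + \tfrac{11}{3}q + 3 ≠ 0; add g_3 = \tfrac{2}{3}q^{2} + \tfrac{11}{3}q + 3 to the basis.

S(f_1,g_3): lcm = pq^{2}. S = -\tfrac{17}{2}pq - \tfrac{9}{2}p + 4q + 8.
  leading term pq: subtract (\tfrac{17}{18})·f_2 from -\tfrac{17}{2}pq - \tfrac{9}{2}p + 4q + 8 → -\tfrac{9}{2}p - \tfrac{5}{3}q - \tfrac{37}{6}
  leading term p: no divisor's leading term divides it; move -\tfrac{9}{2}p to the remainder.
  leading term q: no divisor's leading term divides it; move -\tfrac{5}{3}q to the remainder.
  leading term 1: no divisor's leading term divides it; move -\tfrac{37}{6} to the remainder.
  remainder -\tfrac{9}{2}p - \tfrac{5}{3}q - \tfrac{37}{6} ≠ 0; add g_4 = -\tfrac{9}{2}p - \tfrac{5}{3}q - \tfrac{37}{6} to the basis.

The other S-polynomials (S(f_2,g_3), S(f_1,g_4), S(f_2,g_4), S(g_3,g_4)) all reduce to 0 modulo the current basis, so we have a Gröbner basis.
Inter-reduce: drop elements whose leading term is divisible by another's, tail-reduce, and make monic.

G = {q^{2} + \tfrac{11}{2}q + \tfrac{9}{2}, p + \tfrac{10}{27}q + \tfrac{37}{27}}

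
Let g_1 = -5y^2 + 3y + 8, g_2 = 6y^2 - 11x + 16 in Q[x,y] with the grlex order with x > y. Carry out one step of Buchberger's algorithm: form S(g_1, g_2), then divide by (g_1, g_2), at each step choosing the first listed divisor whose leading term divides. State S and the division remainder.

lcm(LM(g_1), LM(g_2)) = y^2.
S = (lcm/LT(g_1))·g_1 − (lcm/LT(g_2))·g_2 = 11/6x - 3/5y - 64/15.
Reduce S modulo (g_1, g_2) in that order:
  leading term x: no divisor's leading term divides it; move 11/6x to the remainder.
  leading term y: no divisor's leading term divides it; move -3/5y to the remainder.
  leading term 1: no divisor's leading term divides it; move -64/15 to the remainder.
The remainder 11/6x - 3/5y - 64/15 is nonzero, so it would be added as the next basis element.
An S-polynomial is built so that the two leading terms cancel; whether anything survives reduction is exactly the Gröbner-basis criterion.

S(g_1, g_2) = 11/6x - 3/5y - 64/15; remainder on division = 11/6x - 3/5y - 64/15.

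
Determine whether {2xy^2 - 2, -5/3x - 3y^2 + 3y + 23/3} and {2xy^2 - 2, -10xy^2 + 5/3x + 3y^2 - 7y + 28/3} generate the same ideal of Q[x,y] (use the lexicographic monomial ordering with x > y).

No, the ideals differ.

Two ideals are equal iff their reduced Gröbner bases coincide (the reduced basis is unique for a fixed ordering).
Buchberger on the first generating set:
f_1 = 2xy^2 - 2, LT = xy^2.
f_2 = -5/3x - 3y^2 + 3y + 23/3, LT = x.

S(f_1,f_2): lcm = xy^2. S = -9/5y^4 + 9/5y^3 + 23/5y^2 - 1.
  leading term y^4: no divisor's leading term divides it; move -9/5y^4 to the remainder.
  leading term y^3: no divisor's leading term divides it; move 9/5y^3 to the remainder.
  leading term y^2: no divisor's leading term divides it; move 23/5y^2 to the remainder.
  leading term 1: no divisor's leading term divides it; move -1 to the remainder.
  remainder -9/5y^4 + 9/5y^3 + 23/5y^2 - 1 ≠ 0; add g_3 = -9/5y^4 + 9/5y^3 + 23/5y^2 - 1 to the basis.

The other S-polynomials (S(f_1,g_3), S(f_2,g_3)) all reduce to 0 modulo the current basis, so we have a Gröbner basis.
Inter-reduce: drop elements whose leading term is divisible by another's, tail-reduce, and make monic.
Reduced Gröbner basis: {x + 9/5y^2 - 9/5y - 23/5, y^4 - y^3 - 23/9y^2 + 5/9}.

Buchberger on the second generating set:
h_1 = 2xy^2 - 2, LT = xy^2.
h_2 = -10xy^2 + 5/3x + 3y^2 - 7y + 28/3, LT = xy^2.

S(h_1,h_2): lcm = xy^2. S = 1/6x + 3/10y^2 - 7/10y - 1/15.
  leading term x: no divisor's leading term divides it; move 1/6x to the remainder.
  leading term y^2: no divisor's leading term divides it; move 3/10y^2 to the remainder.
  leading term y: no divisor's leading term divides it; move -7/10y to the remainder.
  leading term 1: no divisor's leading term divides it; move -1/15 to the remainder.
  remainder 1/6x + 3/10y^2 - 7/10y - 1/15 ≠ 0; add k_3 = 1/6x + 3/10y^2 - 7/10y - 1/15 to the basis.

S(h_1,k_3): lcm = xy^2. S = -9/5y^4 + 21/5y^3 + 2/5y^2 - 1.
  leading term y^4: no divisor's leading term divides it; move -9/5y^4 to the remainder.
  leading term y^3: no divisor's leading term divides it; move 21/5y^3 to the remainder.
  leading term y^2: no divisor's leading term divides it; move 2/5y^2 to the remainder.
  leading term 1: no divisor's leading term divides it; move -1 to the remainder.
  remainder -9/5y^4 + 21/5y^3 + 2/5y^2 - 1 ≠ 0; add k_4 = -9/5y^4 + 21/5y^3 + 2/5y^2 - 1 to the basis.

The other S-polynomials (S(h_2,k_3), S(h_1,k_4), S(h_2,k_4), S(k_3,k_4)) all reduce to 0 modulo the current basis, so we have a Gröbner basis.
Inter-reduce: drop elements whose leading term is divisible by another's, tail-reduce, and make monic.
Reduced Gröbner basis: {x + 9/5y^2 - 21/5y - 2/5, y^4 - 7/3y^3 - 2/9y^2 + 5/9}.

Since the reduced bases disagree, the two ideals are not the same.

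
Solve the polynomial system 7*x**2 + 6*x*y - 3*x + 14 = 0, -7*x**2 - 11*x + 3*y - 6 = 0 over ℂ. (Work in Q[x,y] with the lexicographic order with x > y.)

Compute a lex Gröbner basis by Buchberger's algorithm.
f_1 = 7*x**2 + 6*x*y - 3*x + 14, LT = x**2.
f_2 = -7*x**2 - 11*x + 3*y - 6, LT = x**2.

S(f_1,f_2): lcm = x**2. S = 6/7*x*y - 2*x + 3/7*y + 8/7.
  reduce S modulo (f_1, f_2):
  remainder 6/7*x*y - 2*x + 3/7*y + 8/7 ≠ 0; add h_3 = 6/7*x*y - 2*x + 3/7*y + 8/7 to the basis.

S(f_1,h_3): lcm = x**2*y. S = 7/3*x**2 + 6/7*x*y**2 - 13/14*x*y - 4/3*x + 2*y.
  reduce S modulo (f_1, f_2, h_3):
  remainder -5/2*x - 3/7*y**2 + 37/28*y - 24/7 ≠ 0; add h_4 = -5/2*x - 3/7*y**2 + 37/28*y - 24/7 to the basis.

S(h_3,h_4): lcm = x*y. S = -7/3*x - 6/35*y**3 + 37/70*y**2 - 61/70*y + 4/3.
  reduce S modulo (f_1, f_2, h_3, h_4):
  remainder -6/35*y**3 + 13/14*y**2 - 221/105*y + 68/15 ≠ 0; add h_5 = -6/35*y**3 + 13/14*y**2 - 221/105*y + 68/15 to the basis.

The other S-polynomials (S(f_2,h_3), S(f_1,h_4), S(f_2,h_4), S(f_1,h_5), S(f_2,h_5), S(h_3,h_5), S(h_4,h_5)) all reduce to 0 modulo the current basis, so we have a Gröbner basis.
Inter-reduce: drop elements whose leading term is divisible by another's, tail-reduce, and make monic.
Reduced Gröbner basis: {x + 6/35*y**2 - 37/70*y + 48/35, y**3 - 65/12*y**2 + 221/18*y - 238/9}.

A lex Gröbner basis eliminates variables successively. Here y**3 - 65/12*y**2 + 221/18*y - 238/9 depends only on y, with roots {4, 17/24 - sqrt(391)*I/8, 17/24 + sqrt(391)*I/8}; lifting each root through the earlier basis elements recovers the full solutions.
  y = 4: the earlier basis element becomes x + 2 = 0, giving x = -2 — point (-2, 4).
  y = 17/24 - sqrt(391)*I/8: the earlier basis element becomes x + 1/28 + sqrt(391)*I/28 = 0, giving x = -1/28 - sqrt(391)*I/28 — point (-1/28 - sqrt(391)*I/28, 17/24 - sqrt(391)*I/8).
  y = 17/24 + sqrt(391)*I/8: the earlier basis element becomes x + 1/28 - sqrt(391)*I/28 = 0, giving x = -1/28 + sqrt(391)*I/28 — point (-1/28 + sqrt(391)*I/28, 17/24 + sqrt(391)*I/8).
Zero-dimensionality of the ideal guarantees finitely many solutions over ℂ.

{(-2, 4), (-1/28 - sqrt(391)*I/28, 17/24 - sqrt(391)*I/8), (-1/28 + sqrt(391)*I/28, 17/24 + sqrt(391)*I/8)}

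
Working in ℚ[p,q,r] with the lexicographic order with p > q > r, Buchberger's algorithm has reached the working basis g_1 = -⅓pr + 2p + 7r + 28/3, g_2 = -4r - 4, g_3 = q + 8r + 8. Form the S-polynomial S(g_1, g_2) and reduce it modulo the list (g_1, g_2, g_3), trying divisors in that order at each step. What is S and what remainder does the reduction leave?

lcm(LM(g_1), LM(g_2)) = pr.
S = (lcm/LT(g_1))·g_1 − (lcm/LT(g_2))·g_2 = -7p - 21r - 28.
Reduce S modulo (g_1, g_2, g_3) in that order:
  leading term p: no divisor's leading term divides it; move -7p to the remainder.
  leading term r: subtract (21/4)·g_2 from -21r - 28 → -7
  leading term 1: no divisor's leading term divides it; move -7 to the remainder.
The remainder -7p - 7 is nonzero, so it would be added as the next basis element.

S(g_1, g_2) = -7p - 21r - 28; remainder on division = -7p - 7.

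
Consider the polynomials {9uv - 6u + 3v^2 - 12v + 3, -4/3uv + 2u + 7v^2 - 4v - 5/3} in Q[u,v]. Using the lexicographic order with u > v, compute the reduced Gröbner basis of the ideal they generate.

G = {u + 67/10v^2 - 26/5v - 11/10, v^3 - 100/67v^2 + 37/67v + 4/67}

f_1 = 9uv - 6u + 3v^2 - 12v + 3, LT = uv.
f_2 = -4/3uv + 2u + 7v^2 - 4v - 5/3, LT = uv.

S(f_1,f_2): lcm = uv. S = 5/6u + 67/12v^2 - 13/3v - 11/12.
  leading term u: no divisor's leading term divides it; move 5/6u to the remainder.
  leading term v^2: no divisor's leading term divides it; move 67/12v^2 to the remainder.
  leading term v: no divisor's leading term divides it; move -13/3v to the remainder.
  leading term 1: no divisor's leading term divides it; move -11/12 to the remainder.
  remainder 5/6u + 67/12v^2 - 13/3v - 11/12 ≠ 0; add g_3 = 5/6u + 67/12v^2 - 13/3v - 11/12 to the basis.

S(f_1,g_3): lcm = uv. S = -2/3u - 67/10v^3 + 83/15v^2 - 7/30v + 1/3.
  leading term u: subtract (-4/5)·g_3 from -2/3u - 67/10v^3 + 83/15v^2 - 7/30v + 1/3 → -67/10v^3 + 10v^2 - 37/10v - 2/5
  leading term v^3: no divisor's leading term divides it; move -67/10v^3 to the remainder.
  leading term v^2: no divisor's leading term divides it; move 10v^2 to the remainder.
  leading term v: no divisor's leading term divides it; move -37/10v to the remainder.
  leading term 1: no divisor's leading term divides it; move -2/5 to the remainder.
  remainder -67/10v^3 + 10v^2 - 37/10v - 2/5 ≠ 0; add g_4 = -67/10v^3 + 10v^2 - 37/10v - 2/5 to the basis.

The other S-polynomials (S(f_2,g_3), S(f_1,g_4), S(f_2,g_4), S(g_3,g_4)) all reduce to 0 modulo the current basis, so we have a Gröbner basis.
Inter-reduce: drop elements whose leading term is divisible by another's, tail-reduce, and make monic.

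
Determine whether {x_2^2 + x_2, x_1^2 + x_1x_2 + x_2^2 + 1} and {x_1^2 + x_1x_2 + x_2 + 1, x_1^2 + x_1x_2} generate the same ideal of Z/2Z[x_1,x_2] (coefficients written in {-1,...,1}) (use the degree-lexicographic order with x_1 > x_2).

No, the ideals differ.

Since reduced Gröbner bases are canonical representatives of ideals under a given ordering, it suffices to compute and compare them.
Buchberger on the first generating set:
f_1 = x_2^2 + x_2, LT = x_2^2.
f_2 = x_1^2 + x_1x_2 + x_2^2 + 1, LT = x_1^2.

The S-polynomials (S(f_1,f_2)) all reduce to 0 modulo the current basis, so we have a Gröbner basis.
Inter-reduce: drop elements whose leading term is divisible by another's, tail-reduce, and make monic.
Reduced Gröbner basis: {x_1^2 + x_1x_2 + x_2 + 1, x_2^2 + x_2}.

Buchberger on the second generating set:
h_1 = x_1^2 + x_1x_2 + x_2 + 1, LT = x_1^2.
h_2 = x_1^2 + x_1x_2, LT = x_1^2.

S(h_1,h_2): lcm = x_1^2. S = x_2 + 1.
  reduce S modulo (h_1, h_2):
  remainder x_2 + 1 ≠ 0; add k_3 = x_2 + 1 to the basis.

The other S-polynomials (S(h_1,k_3), S(h_2,k_3)) all reduce to 0 modulo the current basis, so we have a Gröbner basis.
Inter-reduce: drop elements whose leading term is divisible by another's, tail-reduce, and make monic.
Reduced Gröbner basis: {x_1^2 + x_1, x_2 + 1}.

The bases are distinct; the ideals are different.
The choice of monomial ordering does not affect the verdict — as long as both bases are computed under the same ordering, their equality decides ideal equality.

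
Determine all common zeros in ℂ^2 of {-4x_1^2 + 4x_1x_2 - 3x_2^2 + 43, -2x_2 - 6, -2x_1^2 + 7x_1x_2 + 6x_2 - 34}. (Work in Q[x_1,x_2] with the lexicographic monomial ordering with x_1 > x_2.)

Compute a lex Gröbner basis by Buchberger's algorithm.
f_1 = -4x_1^2 + 4x_1x_2 - 3x_2^2 + 43, LT = x_1^2.
f_2 = -2x_2 - 6, LT = x_2.
f_3 = -2x_1^2 + 7x_1x_2 + 6x_2 - 34, LT = x_1^2.

S(f_1,f_3): lcm = x_1^2. S = 5/2x_1x_2 + 3/4x_2^2 + 3x_2 - 111/4.
  reduce S modulo (f_1, f_2, f_3):
  remainder -15/2x_1 - 30 ≠ 0; add h_4 = -15/2x_1 - 30 to the basis.

The other S-polynomials (S(f_1,f_2), S(f_2,f_3), S(f_1,h_4), S(f_2,h_4), S(f_3,h_4)) all reduce to 0 modulo the current basis, so we have a Gröbner basis.
Inter-reduce: drop elements whose leading term is divisible by another's, tail-reduce, and make monic.
Reduced Gröbner basis: {x_1 + 4, x_2 + 3}.

A lex Gröbner basis eliminates variables successively. Here x_2 + 3 depends only on x_2, with roots {-3}; lifting each root through the earlier basis elements recovers the full solutions.
  x_2 = -3: the earlier basis element becomes x_1 + 4 = 0, giving x_1 = -4 — point (-4, -3).

{(-4, -3)}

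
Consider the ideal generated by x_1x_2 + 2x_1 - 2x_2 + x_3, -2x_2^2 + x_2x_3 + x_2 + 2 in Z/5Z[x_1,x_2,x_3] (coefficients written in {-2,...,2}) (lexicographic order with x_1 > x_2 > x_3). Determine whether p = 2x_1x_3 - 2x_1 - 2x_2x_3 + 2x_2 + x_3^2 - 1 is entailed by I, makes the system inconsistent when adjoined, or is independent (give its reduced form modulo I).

First compute the reduced Gröbner basis of I by Buchberger's algorithm.
f_1 = x_1x_2 + 2x_1 - 2x_2 + x_3, LT = x_1x_2.
f_2 = -2x_2^2 + x_2x_3 + x_2 + 2, LT = x_2^2.

S(f_1,f_2): lcm = x_1x_2^2. S = -2x_1x_2x_3 + x_1 - 2x_2^2 + x_2x_3.
  leading term x_1x_2x_3: subtract (-2x_3)·f_1 from -2x_1x_2x_3 + x_1 - 2x_2^2 + x_2x_3 → -x_1x_3 + x_1 - 2x_2^2 + 2x_2x_3 + 2x_3^2
  leading term x_1x_3: no divisor's leading term divides it; move -x_1x_3 to the remainder.
  leading term x_1: no divisor's leading term divides it; move x_1 to the remainder.
  leading term x_2^2: subtract (1)·f_2 from -2x_2^2 + 2x_2x_3 + 2x_3^2 → x_2x_3 - x_2 + 2x_3^2 - 2
  leading term x_2x_3: no divisor's leading term divides it; move x_2x_3 to the remainder.
  leading term x_2: no divisor's leading term divides it; move -x_2 to the remainder.
  leading term x_3^2: no divisor's leading term divides it; move 2x_3^2 to the remainder.
  leading term 1: no divisor's leading term divides it; move -2 to the remainder.
  remainder -x_1x_3 + x_1 + x_2x_3 - x_2 + 2x_3^2 - 2 ≠ 0; add h_3 = -x_1x_3 + x_1 + x_2x_3 - x_2 + 2x_3^2 - 2 to the basis.

The other S-polynomials (S(f_1,h_3), S(f_2,h_3)) all reduce to 0 modulo the current basis, so we have a Gröbner basis.
Inter-reduce: drop elements whose leading term is divisible by another's, tail-reduce, and make monic.
Reduced Gröbner basis: {x_1x_2 + 2x_1 - 2x_2 + x_3, x_1x_3 - x_1 - x_2x_3 + x_2 - 2x_3^2 + 2, x_2^2 + 2x_2x_3 + 2x_2 - 1}.
Label its elements g_1 = x_1x_2 + 2x_1 - 2x_2 + x_3, g_2 = x_1x_3 - x_1 - x_2x_3 + x_2 - 2x_3^2 + 2, g_3 = x_2^2 + 2x_2x_3 + 2x_2 - 1.

Reduce p = 2x_1x_3 - 2x_1 - 2x_2x_3 + 2x_2 + x_3^2 - 1 modulo G:
  leading term x_1x_3: subtract (2)·g_2 from 2x_1x_3 - 2x_1 - 2x_2x_3 + 2x_2 + x_3^2 - 1 → 0
  normal form = 0.
Since the normal form is 0, p ∈ I.

2x_1x_3 - 2x_1 - 2x_2x_3 + 2x_2 + x_3^2 - 1 lies in I (it reduces to 0).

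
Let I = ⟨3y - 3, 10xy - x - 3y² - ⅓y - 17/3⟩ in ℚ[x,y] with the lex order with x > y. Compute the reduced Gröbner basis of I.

G = {x - 1, y - 1}

The reduced Gröbner basis is the canonical form of the ideal for this ordering.

f_1 = 3y - 3, LT = y.
f_2 = 10xy - x - 3y² - ⅓y - 17/3, LT = xy.

S(f_1,f_2): lcm = xy. S = -9/10x + 3/10y² + 1/30y + 17/30.
  leading term x: no divisor's leading term divides it; move -9/10x to the remainder.
  leading term y²: subtract (1/10y)·f_1 from 3/10y² + 1/30y + 17/30 → ⅓y + 17/30
  leading term y: subtract (1/9)·f_1 from ⅓y + 17/30 → 9/10
  leading term 1: no divisor's leading term divides it; move 9/10 to the remainder.
  remainder -9/10x + 9/10 ≠ 0; add g_3 = -9/10x + 9/10 to the basis.

The other S-polynomials (S(f_1,g_3), S(f_2,g_3)) all reduce to 0 modulo the current basis, so we have a Gröbner basis.
Inter-reduce: drop elements whose leading term is divisible by another's, tail-reduce, and make monic.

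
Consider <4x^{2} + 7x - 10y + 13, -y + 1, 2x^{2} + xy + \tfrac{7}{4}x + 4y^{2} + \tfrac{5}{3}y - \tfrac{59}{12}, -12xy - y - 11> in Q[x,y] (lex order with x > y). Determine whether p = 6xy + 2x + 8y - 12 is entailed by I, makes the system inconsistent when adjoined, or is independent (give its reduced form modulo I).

First compute the reduced Gröbner basis of I by Buchberger's algorithm.
f_1 = 4x^{2} + 7x - 10y + 13, LT = x^{2}.
f_2 = -y + 1, LT = y.
f_3 = 2x^{2} + xy + \tfrac{7}{4}x + 4y^{2} + \tfrac{5}{3}y - \tfrac{59}{12}, LT = x^{2}.
f_4 = -12xy - y - 11, LT = xy.

S(f_1,f_2): leading monomials are coprime, so the S-polynomial reduces to 0 (Buchberger's first criterion).
S(f_1,f_3): lcm = x^{2}. S = -\tfrac{1}{2}xy + \tfrac{7}{8}x - 2y^{2} - \tfrac{10}{3}y + \tfrac{137}{24}.
  leading term xy: subtract (\tfrac{1}{2}x)·f_2 from -\tfrac{1}{2}xy + \tfrac{7}{8}x - 2y^{2} - \tfrac{10}{3}y + \tfrac{137}{24} → \tfrac{3}{8}x - 2y^{2} - \tfrac{10}{3}y + \tfrac{137}{24}
  leading term x: no divisor's leading term divides it; move \tfrac{3}{8}x to the remainder.
  leading term y^{2}: subtract (2y)·f_2 from -2y^{2} - \tfrac{10}{3}y + \tfrac{137}{24} → -\tfrac{16}{3}y + \tfrac{137}{24}
  leading term y: subtract (\tfrac{16}{3})·f_2 from -\tfrac{16}{3}y + \tfrac{137}{24} → \tfrac{3}{8}
  leading term 1: no divisor's leading term divides it; move \tfrac{3}{8} to the remainder.
  remainder \tfrac{3}{8}x + \tfrac{3}{8} ≠ 0; add h_5 = \tfrac{3}{8}x + \tfrac{3}{8} to the basis.

S(f_1,f_4): lcm = x^{2}y. S = \tfrac{5}{3}xy - \tfrac{11}{12}x - \tfrac{5}{2}y^{2} + \tfrac{13}{4}y.
  leading term xy: subtract (-\tfrac{5}{3}x)·f_2 from \tfrac{5}{3}xy - \tfrac{11}{12}x - \tfrac{5}{2}y^{2} + \tfrac{13}{4}y → \tfrac{3}{4}x - \tfrac{5}{2}y^{2} + \tfrac{13}{4}y
  leading term x: subtract (2)·h_5 from \tfrac{3}{4}x - \tfrac{5}{2}y^{2} + \tfrac{13}{4}y → -\tfrac{5}{2}y^{2} + \tfrac{13}{4}y - \tfrac{3}{4}
  leading term y^{2}: subtract (\tfrac{5}{2}y)·f_2 from -\tfrac{5}{2}y^{2} + \tfrac{13}{4}y - \tfrac{3}{4} → \tfrac{3}{4}y - \tfrac{3}{4}
  leading term y: subtract (-\tfrac{3}{4})·f_2 from \tfrac{3}{4}y - \tfrac{3}{4} → 0
  remainder 0.

S(f_2,f_3): leading monomials are coprime, so the S-polynomial reduces to 0 (Buchberger's first criterion).
S(f_2,f_4): lcm = xy. S = -x - \tfrac{1}{12}y - \tfrac{11}{12}.
  leading term x: subtract (-\tfrac{8}{3})·h_5 from -x - \tfrac{1}{12}y - \tfrac{11}{12} → -\tfrac{1}{12}y + \tfrac{1}{12}
  leading term y: subtract (\tfrac{1}{12})·f_2 from -\tfrac{1}{12}y + \tfrac{1}{12} → 0
  remainder 0.

S(f_3,f_4): lcm = x^{2}y. S = \tfrac{1}{2}xy^{2} + \tfrac{19}{24}xy - \tfrac{11}{12}x + 2y^{3} + \tfrac{5}{6}y^{2} - \tfrac{59}{24}y.
  leading term xy^{2}: subtract (-\tfrac{1}{2}xy)·f_2 from \tfrac{1}{2}xy^{2} + \tfrac{19}{24}xy - \tfrac{11}{12}x + 2y^{3} + \tfrac{5}{6}y^{2} - \tfrac{59}{24}y → \tfrac{31}{24}xy - \tfrac{11}{12}x + 2y^{3} + \tfrac{5}{6}y^{2} - \tfrac{59}{24}y
  leading term xy: subtract (-\tfrac{31}{24}x)·f_2 from \tfrac{31}{24}xy - \tfrac{11}{12}x + 2y^{3} + \tfrac{5}{6}y^{2} - \tfrac{59}{24}y → \tfrac{3}{8}x + 2y^{3} + \tfrac{5}{6}y^{2} - \tfrac{59}{24}y
  leading term x: subtract (1)·h_5 from \tfrac{3}{8}x + 2y^{3} + \tfrac{5}{6}y^{2} - \tfrac{59}{24}y → 2y^{3} + \tfrac{5}{6}y^{2} - \tfrac{59}{24}y - \tfrac{3}{8}
  leading term y^{3}: subtract (-2y^{2})·f_2 from 2y^{3} + \tfrac{5}{6}y^{2} - \tfrac{59}{24}y - \tfrac{3}{8} → \tfrac{17}{6}y^{2} - \tfrac{59}{24}y - \tfrac{3}{8}
  leading term y^{2}: subtract (-\tfrac{17}{6}y)·f_2 from \tfrac{17}{6}y^{2} - \tfrac{59}{24}y - \tfrac{3}{8} → \tfrac{3}{8}y - \tfrac{3}{8}
  leading term y: subtract (-\tfrac{3}{8})·f_2 from \tfrac{3}{8}y - \tfrac{3}{8} → 0
  remainder 0.

S(f_1,h_5): lcm = x^{2}. S = \tfrac{3}{4}x - \tfrac{5}{2}y + \tfrac{13}{4}.
  leading term x: subtract (2)·h_5 from \tfrac{3}{4}x - \tfrac{5}{2}y + \tfrac{13}{4} → -\tfrac{5}{2}y + \tfrac{5}{2}
  leading term y: subtract (\tfrac{5}{2})·f_2 from -\tfrac{5}{2}y + \tfrac{5}{2} → 0
  remainder 0.

S(f_2,h_5): leading monomials are coprime, so the S-polynomial reduces to 0 (Buchberger's first criterion).
S(f_3,h_5): lcm = x^{2}. S = \tfrac{1}{2}xy - \tfrac{1}{8}x + 2y^{2} + \tfrac{5}{6}y - \tfrac{59}{24}.
  leading term xy: subtract (-\tfrac{1}{2}x)·f_2 from \tfrac{1}{2}xy - \tfrac{1}{8}x + 2y^{2} + \tfrac{5}{6}y - \tfrac{59}{24} → \tfrac{3}{8}x + 2y^{2} + \tfrac{5}{6}y - \tfrac{59}{24}
  leading term x: subtract (1)·h_5 from \tfrac{3}{8}x + 2y^{2} + \tfrac{5}{6}y - \tfrac{59}{24} → 2y^{2} + \tfrac{5}{6}y - \tfrac{17}{6}
  leading term y^{2}: subtract (-2y)·f_2 from 2y^{2} + \tfrac{5}{6}y - \tfrac{17}{6} → \tfrac{17}{6}y - \tfrac{17}{6}
  leading term y: subtract (-\tfrac{17}{6})·f_2 from \tfrac{17}{6}y - \tfrac{17}{6} → 0
  remainder 0.

S(f_4,h_5): lcm = xy. S = -\tfrac{11}{12}y + \tfrac{11}{12}.
  leading term y: subtract (\tfrac{11}{12})·f_2 from -\tfrac{11}{12}y + \tfrac{11}{12} → 0
  remainder 0.

Every S-polynomial of the final basis reduces to 0, so we have a Gröbner basis.
Inter-reduce: drop elements whose leading term is divisible by another's, tail-reduce, and make monic.
Reduced Gröbner basis: {x + 1, y - 1}.
Label its elements g_1 = x + 1, g_2 = y - 1.

Reduce p = 6xy + 2x + 8y - 12 modulo G:
  leading term xy: subtract (6y)·g_1 from 6xy + 2x + 8y - 12 → 2x + 2y - 12
  leading term x: subtract (2)·g_1 from 2x + 2y - 12 → 2y - 14
  leading term y: subtract (2)·g_2 from 2y - 14 → -12
  leading term 1: no divisor's leading term divides it; move -12 to the remainder.
  normal form = -12.
The normal form is nonzero, so p ∉ I. Since p minus its normal form lies in I, I + (p) = I + (r) where r = -12; decide whether this ideal is the whole ring.
Here r = -12 is a nonzero constant, hence a unit: 1 ∈ I + (p), the Gröbner basis of I + (p) is {1}, and the enlarged system has no common solution — adjoining p is inconsistent.

Adjoining 6xy + 2x + 8y - 12 makes the ideal the whole ring: the system is inconsistent.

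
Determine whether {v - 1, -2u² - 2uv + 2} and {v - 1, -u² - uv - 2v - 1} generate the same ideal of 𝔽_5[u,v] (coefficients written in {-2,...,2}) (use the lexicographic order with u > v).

Since reduced Gröbner bases are canonical representatives of ideals under a given ordering, it suffices to compute and compare them.
Buchberger on the first generating set:
f_1 = v - 1, LT = v.
f_2 = -2u² - 2uv + 2, LT = u².

S(f_1,f_2): leading monomials are coprime, so the S-polynomial reduces to 0 (Buchberger's first criterion).
Every S-polynomial of the final basis reduces to 0, so we have a Gröbner basis.
Inter-reduce: drop elements whose leading term is divisible by another's, tail-reduce, and make monic.
Reduced Gröbner basis: {u² + u - 1, v - 1}.

Buchberger on the second generating set:
h_1 = v - 1, LT = v.
h_2 = -u² - uv - 2v - 1, LT = u².

S(h_1,h_2): leading monomials are coprime, so the S-polynomial reduces to 0 (Buchberger's first criterion).
Every S-polynomial of the final basis reduces to 0, so we have a Gröbner basis.
Inter-reduce: drop elements whose leading term is divisible by another's, tail-reduce, and make monic.
Reduced Gröbner basis: {u² + u - 2, v - 1}.

These differ, so the ideals are not equal.
The choice of monomial ordering does not affect the verdict — as long as both bases are computed under the same ordering, their equality decides ideal equality.

No, the ideals differ.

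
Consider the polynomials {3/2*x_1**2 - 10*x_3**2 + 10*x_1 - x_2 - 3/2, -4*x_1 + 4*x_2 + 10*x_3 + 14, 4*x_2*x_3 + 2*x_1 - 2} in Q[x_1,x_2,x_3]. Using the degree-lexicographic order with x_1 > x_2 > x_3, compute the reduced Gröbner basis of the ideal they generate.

f_1 = 3/2*x_1**2 - 10*x_3**2 + 10*x_1 - x_2 - 3/2, LT = x_1**2.
f_2 = -4*x_1 + 4*x_2 + 10*x_3 + 14, LT = x_1.
f_3 = 4*x_2*x_3 + 2*x_1 - 2, LT = x_2*x_3.

S(f_1,f_2): lcm = x_1**2. S = x_1*x_2 + 5/2*x_1*x_3 - 20/3*x_3**2 + 61/6*x_1 - 2/3*x_2 - 1.
  leading term x_1*x_2: subtract (-1/4*x_2)·f_2 from x_1*x_2 + 5/2*x_1*x_3 - 20/3*x_3**2 + 61/6*x_1 - 2/3*x_2 - 1 → 5/2*x_1*x_3 + x_2**2 + 5/2*x_2*x_3 - 20/3*x_3**2 + 61/6*x_1 + 17/6*x_2 - 1
  leading term x_1*x_3: subtract (-5/8*x_3)·f_2 from 5/2*x_1*x_3 + x_2**2 + 5/2*x_2*x_3 - 20/3*x_3**2 + 61/6*x_1 + 17/6*x_2 - 1 → x_2**2 + 5*x_2*x_3 - 5/12*x_3**2 + 61/6*x_1 + 17/6*x_2 + 35/4*x_3 - 1
  leading term x_2**2: no divisor's leading term divides it; move x_2**2 to the remainder.
  leading term x_2*x_3: subtract (5/4)·f_3 from 5*x_2*x_3 - 5/12*x_3**2 + 61/6*x_1 + 17/6*x_2 + 35/4*x_3 - 1 → -5/12*x_3**2 + 23/3*x_1 + 17/6*x_2 + 35/4*x_3 + 3/2
  leading term x_3**2: no divisor's leading term divides it; move -5/12*x_3**2 to the remainder.
  leading term x_1: subtract (-23/12)·f_2 from 23/3*x_1 + 17/6*x_2 + 35/4*x_3 + 3/2 → 21/2*x_2 + 335/12*x_3 + 85/3
  leading term x_2: no divisor's leading term divides it; move 21/2*x_2 to the remainder.
  leading term x_3: no divisor's leading term divides it; move 335/12*x_3 to the remainder.
  leading term 1: no divisor's leading term divides it; move 85/3 to the remainder.
  remainder x_2**2 - 5/12*x_3**2 + 21/2*x_2 + 335/12*x_3 + 85/3 ≠ 0; add g_4 = x_2**2 - 5/12*x_3**2 + 21/2*x_2 + 335/12*x_3 + 85/3 to the basis.

S(f_3,g_4): lcm = x_2**2*x_3. S = 5/12*x_3**3 + 1/2*x_1*x_2 - 21/2*x_2*x_3 - 335/12*x_3**2 - 1/2*x_2 - 85/3*x_3.
  leading term x_3**3: no divisor's leading term divides it; move 5/12*x_3**3 to the remainder.
  leading term x_1*x_2: subtract (-1/8*x_2)·f_2 from 1/2*x_1*x_2 - 21/2*x_2*x_3 - 335/12*x_3**2 - 1/2*x_2 - 85/3*x_3 → 1/2*x_2**2 - 37/4*x_2*x_3 - 335/12*x_3**2 + 5/4*x_2 - 85/3*x_3
  leading term x_2**2: subtract (1/2)·g_4 from 1/2*x_2**2 - 37/4*x_2*x_3 - 335/12*x_3**2 + 5/4*x_2 - 85/3*x_3 → -37/4*x_2*x_3 - 665/24*x_3**2 - 4*x_2 - 1015/24*x_3 - 85/6
  leading term x_2*x_3: subtract (-37/16)·f_3 from -37/4*x_2*x_3 - 665/24*x_3**2 - 4*x_2 - 1015/24*x_3 - 85/6 → -665/24*x_3**2 + 37/8*x_1 - 4*x_2 - 1015/24*x_3 - 451/24
  leading term x_3**2: no divisor's leading term divides it; move -665/24*x_3**2 to the remainder.
  leading term x_1: subtract (-37/32)·f_2 from 37/8*x_1 - 4*x_2 - 1015/24*x_3 - 451/24 → 5/8*x_2 - 1475/48*x_3 - 125/48
  leading term x_2: no divisor's leading term divides it; move 5/8*x_2 to the remainder.
  leading term x_3: no divisor's leading term divides it; move -1475/48*x_3 to the remainder.
  leading term 1: no divisor's leading term divides it; move -125/48 to the remainder.
  remainder 5/12*x_3**3 - 665/24*x_3**2 + 5/8*x_2 - 1475/48*x_3 - 125/48 ≠ 0; add g_5 = 5/12*x_3**3 - 665/24*x_3**2 + 5/8*x_2 - 1475/48*x_3 - 125/48 to the basis.

The other S-polynomials (S(f_1,f_3), S(f_2,f_3), S(f_1,g_4), S(f_2,g_4), S(f_1,g_5), S(f_2,g_5), S(f_3,g_5), S(g_4,g_5)) all reduce to 0 modulo the current basis, so we have a Gröbner basis.
Inter-reduce: drop elements whose leading term is divisible by another's, tail-reduce, and make monic.

G = {x_3**3 - 133/2*x_3**2 + 3/2*x_2 - 295/4*x_3 - 25/4, x_2**2 - 5/12*x_3**2 + 21/2*x_2 + 335/12*x_3 + 85/3, x_2*x_3 + 1/2*x_2 + 5/4*x_3 + 5/4, x_1 - x_2 - 5/2*x_3 - 7/2}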